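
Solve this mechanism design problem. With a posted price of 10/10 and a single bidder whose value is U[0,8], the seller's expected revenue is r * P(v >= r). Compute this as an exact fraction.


Step 1: Posted price r = 1, value support [0,8]
Step 2: P(v >= r) = (8 - 1)/8 = 7/8
Step 3: Expected revenue = r * P(v >= r) = 1 * 7/8
Step 4: Revenue = 7/8

7/8


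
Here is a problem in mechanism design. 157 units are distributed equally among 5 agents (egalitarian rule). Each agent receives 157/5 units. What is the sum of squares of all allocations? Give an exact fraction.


Step 1: Each agent's share = 157/5
Step 2: Square of each share = (157/5)^2 = 24649/25
Step 3: Sum of squares = 5 * 24649/25 = 24649/5

24649/5


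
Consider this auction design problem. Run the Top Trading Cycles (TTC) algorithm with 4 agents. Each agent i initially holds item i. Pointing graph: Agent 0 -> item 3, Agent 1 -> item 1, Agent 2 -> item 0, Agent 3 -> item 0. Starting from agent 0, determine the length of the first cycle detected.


Step 1: Trace the pointer graph from agent 0: 0 -> 3 -> 0
Step 2: A cycle is detected when we revisit agent 0
Step 3: The cycle is: 0 -> 3 -> 0
Step 4: Cycle length = 2

2


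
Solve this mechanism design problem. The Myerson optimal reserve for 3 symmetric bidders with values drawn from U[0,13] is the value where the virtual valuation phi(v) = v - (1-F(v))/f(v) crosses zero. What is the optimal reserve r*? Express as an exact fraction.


Step 1: For U[0,13], F(v) = v/13 and f(v) = 1/13
Step 2: phi(v) = v - (1 - v/13)/(1/13) = v - (13 - v) = 2v - 13
Step 3: Set phi(r*) = 0: 2r* - 13 = 0
Step 4: r* = 13/2 (the number of bidders n = 3 does not enter)

13/2


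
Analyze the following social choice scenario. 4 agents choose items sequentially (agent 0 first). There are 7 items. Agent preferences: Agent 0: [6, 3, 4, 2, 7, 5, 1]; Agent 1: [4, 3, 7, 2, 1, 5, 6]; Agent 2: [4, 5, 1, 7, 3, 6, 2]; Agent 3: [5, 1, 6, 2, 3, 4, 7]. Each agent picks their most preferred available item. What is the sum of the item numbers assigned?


Step 1: Agent 0 picks item 6
Step 2: Agent 1 picks item 4
Step 3: Agent 2 picks item 5
Step 4: Agent 3 picks item 1
Step 5: Sum = 6 + 4 + 5 + 1 = 16

16


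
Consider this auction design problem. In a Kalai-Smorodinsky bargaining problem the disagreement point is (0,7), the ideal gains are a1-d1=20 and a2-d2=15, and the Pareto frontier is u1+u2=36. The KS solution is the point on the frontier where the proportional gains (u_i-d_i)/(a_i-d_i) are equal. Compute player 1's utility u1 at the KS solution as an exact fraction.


Step 1: At the KS point, (u1-d1)/r1 = (u2-d2)/r2 = t and u1+u2 = 36
Step 2: u1 = d1 + r1*t and u2 = d2 + r2*t, so (d1 + r1*t) + (d2 + r2*t) = 36
Step 3: t = (36 - 0 - 7)/(20 + 15) = 29/35
Step 4: u1 = d1 + r1*t = 0 + 20 * 29/35 = 116/7
Step 5: (Check: u2 = d2 + r2*t = 136/7; u1+u2 = 116/7 + 136/7 = 36, on the frontier.)

116/7


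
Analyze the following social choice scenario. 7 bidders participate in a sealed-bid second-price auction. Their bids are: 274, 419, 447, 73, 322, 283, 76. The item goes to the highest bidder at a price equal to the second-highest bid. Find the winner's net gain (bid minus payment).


Step 1: Sort bids in descending order: 447, 419, 322, 283, 274, 76, 73
Step 2: The winning bid is the highest: 447
Step 3: The payment equals the second-highest bid: 419
Step 4: Surplus = winner's bid - payment = 447 - 419 = 28

28


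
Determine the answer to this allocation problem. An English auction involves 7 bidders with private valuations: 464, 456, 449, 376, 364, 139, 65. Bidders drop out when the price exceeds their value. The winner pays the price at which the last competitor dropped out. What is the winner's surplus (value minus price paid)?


Step 1: Identify the highest value: 464
Step 2: Identify the second-highest value: 456
Step 3: The final price = second-highest value = 456
Step 4: Surplus = 464 - 456 = 8

8


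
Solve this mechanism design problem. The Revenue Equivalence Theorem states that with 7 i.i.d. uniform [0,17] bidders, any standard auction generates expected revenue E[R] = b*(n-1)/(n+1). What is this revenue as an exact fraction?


Step 1: By Revenue Equivalence, expected revenue = b*(n-1)/(n+1)
Step 2: Substituting n = 7, b = 17
Step 3: Revenue = 17*(7-1)/(7+1) = 17*6/8
Step 4: Revenue = 102/8 = 51/4

51/4


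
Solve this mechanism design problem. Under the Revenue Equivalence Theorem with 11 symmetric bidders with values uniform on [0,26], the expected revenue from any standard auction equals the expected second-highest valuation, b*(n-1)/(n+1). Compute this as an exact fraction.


Step 1: By Revenue Equivalence, expected revenue = b*(n-1)/(n+1)
Step 2: Substituting n = 11, b = 26
Step 3: Revenue = 26*(11-1)/(11+1) = 26*10/12
Step 4: Revenue = 260/12 = 65/3

65/3


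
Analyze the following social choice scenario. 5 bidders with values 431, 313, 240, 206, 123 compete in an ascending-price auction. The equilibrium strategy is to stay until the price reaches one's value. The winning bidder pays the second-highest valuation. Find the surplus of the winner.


Step 1: Identify the highest value: 431
Step 2: Identify the second-highest value: 313
Step 3: The final price = second-highest value = 313
Step 4: Surplus = 431 - 313 = 118

118


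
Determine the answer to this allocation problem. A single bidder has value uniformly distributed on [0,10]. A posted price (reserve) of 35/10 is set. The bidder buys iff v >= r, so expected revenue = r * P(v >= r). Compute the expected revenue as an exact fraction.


Step 1: Posted price r = 7/2, value support [0,10]
Step 2: P(v >= r) = (10 - 7/2)/10 = 13/20
Step 3: Expected revenue = r * P(v >= r) = 7/2 * 13/20
Step 4: Revenue = 91/40

91/40


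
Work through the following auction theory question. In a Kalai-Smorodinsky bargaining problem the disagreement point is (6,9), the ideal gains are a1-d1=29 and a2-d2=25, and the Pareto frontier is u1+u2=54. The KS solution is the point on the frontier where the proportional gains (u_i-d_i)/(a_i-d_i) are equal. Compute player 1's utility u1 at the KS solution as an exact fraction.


Step 1: At the KS point, (u1-d1)/r1 = (u2-d2)/r2 = t and u1+u2 = 54
Step 2: u1 = d1 + r1*t and u2 = d2 + r2*t, so (d1 + r1*t) + (d2 + r2*t) = 54
Step 3: t = (54 - 6 - 9)/(29 + 25) = 39/54 = 13/18
Step 4: u1 = d1 + r1*t = 6 + 29 * 13/18 = 485/18
Step 5: (Check: u2 = d2 + r2*t = 487/18; u1+u2 = 485/18 + 487/18 = 54, on the frontier.)

485/18


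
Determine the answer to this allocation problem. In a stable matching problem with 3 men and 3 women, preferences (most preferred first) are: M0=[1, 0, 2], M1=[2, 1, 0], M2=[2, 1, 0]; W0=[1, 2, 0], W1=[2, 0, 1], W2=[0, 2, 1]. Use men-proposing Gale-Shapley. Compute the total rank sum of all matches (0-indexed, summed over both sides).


Step 1: Run Gale-Shapley (men propose, women hold best offer):
  M0 proposes to W1; she accepts
  M1 proposes to W2; she accepts
  M2 proposes to W2; she switches from M1
  M1 proposes to W1; rejected
  M1 proposes to W0; she accepts
Step 2: Final matching: W0-M1, W1-M0, W2-M2
Step 3: 0-indexed ranks (man's rank of his match, then woman's): 2 + 0 + 0 + 1 + 0 + 1
Step 4: Total rank sum = 4

4


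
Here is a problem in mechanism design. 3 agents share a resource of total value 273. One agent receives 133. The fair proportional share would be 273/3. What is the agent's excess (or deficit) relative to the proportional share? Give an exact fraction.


Step 1: Proportional share = 273/3 = 91
Step 2: Agent's actual allocation = 133
Step 3: Excess = 133 - 91 = 42

42


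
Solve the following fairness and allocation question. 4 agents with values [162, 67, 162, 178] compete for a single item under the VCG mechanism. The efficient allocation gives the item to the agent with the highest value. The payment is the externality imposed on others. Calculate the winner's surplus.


Step 1: The winner is the agent with the highest value: agent 3 with value 178
Step 2: Values of other agents: [162, 67, 162]
Step 3: VCG payment = max of others' values = 162
Step 4: Surplus = 178 - 162 = 16

16


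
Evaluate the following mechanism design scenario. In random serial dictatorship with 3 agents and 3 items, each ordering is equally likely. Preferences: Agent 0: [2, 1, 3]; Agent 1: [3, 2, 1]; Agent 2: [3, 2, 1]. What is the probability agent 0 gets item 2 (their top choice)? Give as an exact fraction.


Step 1: Agent 0 wants item 2
Step 2: There are 6 possible orderings of agents
Step 3: In 4 orderings, agent 0 gets item 2
Step 4: Probability = 4/6 = 2/3

2/3


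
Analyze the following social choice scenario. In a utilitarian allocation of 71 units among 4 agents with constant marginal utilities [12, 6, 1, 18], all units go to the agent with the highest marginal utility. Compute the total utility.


Step 1: The marginal utilities are [12, 6, 1, 18]
Step 2: The highest marginal utility is 18
Step 3: All 71 units go to that agent
Step 4: Total utility = 18 * 71 = 1278

1278


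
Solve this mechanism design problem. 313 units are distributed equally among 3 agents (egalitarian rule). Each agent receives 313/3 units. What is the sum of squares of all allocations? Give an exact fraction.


Step 1: Each agent's share = 313/3
Step 2: Square of each share = (313/3)^2 = 97969/9
Step 3: Sum of squares = 3 * 97969/9 = 97969/3

97969/3


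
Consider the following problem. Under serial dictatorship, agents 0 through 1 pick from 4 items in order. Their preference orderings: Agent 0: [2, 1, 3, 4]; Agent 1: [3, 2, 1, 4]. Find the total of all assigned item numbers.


Step 1: Agent 0 picks item 2
Step 2: Agent 1 picks item 3
Step 3: Sum = 2 + 3 = 5

5


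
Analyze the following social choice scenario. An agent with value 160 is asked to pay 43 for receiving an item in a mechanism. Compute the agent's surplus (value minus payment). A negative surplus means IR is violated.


Step 1: Surplus = value - payment = 160 - 43 = 117
Step 2: IR is satisfied (surplus >= 0)

117


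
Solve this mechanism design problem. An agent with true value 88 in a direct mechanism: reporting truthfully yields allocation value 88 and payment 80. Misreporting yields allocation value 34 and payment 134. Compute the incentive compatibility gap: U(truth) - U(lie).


Step 1: U(truth) = value - payment = 88 - 80 = 8
Step 2: U(lie) = allocation - payment = 34 - 134 = -100
Step 3: IC gap = 8 - (-100) = 108

108


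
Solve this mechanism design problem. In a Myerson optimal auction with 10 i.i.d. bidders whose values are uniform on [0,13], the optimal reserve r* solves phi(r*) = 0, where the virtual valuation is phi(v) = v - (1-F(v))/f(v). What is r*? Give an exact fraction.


Step 1: For U[0,13], F(v) = v/13 and f(v) = 1/13
Step 2: phi(v) = v - (1 - v/13)/(1/13) = v - (13 - v) = 2v - 13
Step 3: Set phi(r*) = 0: 2r* - 13 = 0
Step 4: r* = 13/2 (the number of bidders n = 10 does not enter)

13/2


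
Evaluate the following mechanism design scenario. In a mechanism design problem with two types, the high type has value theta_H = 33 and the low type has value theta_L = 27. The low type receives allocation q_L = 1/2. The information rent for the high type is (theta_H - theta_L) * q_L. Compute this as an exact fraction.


Step 1: theta_H - theta_L = 33 - 27 = 6
Step 2: Information rent = (theta_H - theta_L) * q_L
Step 3: = 6 * 1/2
Step 4: = 3

3


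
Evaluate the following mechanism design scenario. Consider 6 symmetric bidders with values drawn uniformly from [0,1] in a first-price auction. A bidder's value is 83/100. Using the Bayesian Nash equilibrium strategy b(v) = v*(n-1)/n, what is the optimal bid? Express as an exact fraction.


Step 1: The symmetric BNE bidding function is b(v) = v * (n-1) / n
Step 2: Substitute v = 83/100 and n = 6
Step 3: b = 83/100 * 5/6
Step 4: b = 83/120

83/120


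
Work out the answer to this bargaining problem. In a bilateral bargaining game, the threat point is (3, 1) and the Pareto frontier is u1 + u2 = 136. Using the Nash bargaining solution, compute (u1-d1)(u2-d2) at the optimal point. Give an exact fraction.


Step 1: The Nash solution splits surplus symmetrically above the disagreement point
Step 2: u1 = (total + d1 - d2)/2 = (136 + 3 - 1)/2 = 69
Step 3: u2 = (total - d1 + d2)/2 = (136 - 3 + 1)/2 = 67
Step 4: Nash product = (69 - 3) * (67 - 1)
Step 5: = 66 * 66 = 4356

4356


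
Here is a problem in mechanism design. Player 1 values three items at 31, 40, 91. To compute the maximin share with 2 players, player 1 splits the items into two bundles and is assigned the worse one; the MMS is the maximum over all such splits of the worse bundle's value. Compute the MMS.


Step 1: Item values = 31, 40, 91
Step 2: Enumerate all 2-bundle partitions and take the smaller bundle:
  Partition 1: {31} vs {40,91} -> bundles 31, 131; min = 31
  Partition 2: {40} vs {31,91} -> bundles 40, 122; min = 40
  Partition 3: {91} vs {31,40} -> bundles 91, 71; min = 71
Step 3: MMS = max(31, 40, 71) = 71

71


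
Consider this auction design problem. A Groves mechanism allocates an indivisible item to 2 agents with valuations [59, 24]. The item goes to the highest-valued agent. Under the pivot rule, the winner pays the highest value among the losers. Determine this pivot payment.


Step 1: The efficient winner is agent 0 with value 59
Step 2: Other agents' values: [24]
Step 3: Pivot payment = max(others) = 24
Step 4: The winner pays 24

24


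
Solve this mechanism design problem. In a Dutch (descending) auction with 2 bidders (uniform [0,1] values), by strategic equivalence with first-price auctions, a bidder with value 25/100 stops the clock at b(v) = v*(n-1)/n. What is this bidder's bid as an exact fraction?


Step 1: Dutch auctions are strategically equivalent to first-price auctions
Step 2: The equilibrium bid is b(v) = v*(n-1)/n
Step 3: b = 1/4 * 1/2
Step 4: b = 1/8

1/8


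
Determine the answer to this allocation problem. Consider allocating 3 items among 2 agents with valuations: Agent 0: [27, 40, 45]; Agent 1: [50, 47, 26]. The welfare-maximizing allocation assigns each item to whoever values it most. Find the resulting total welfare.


Step 1: For each item, find the maximum value among all agents.
Step 2: Item 0 -> Agent 1 (value 50)
Step 3: Item 1 -> Agent 1 (value 47)
Step 4: Item 2 -> Agent 0 (value 45)
Step 5: Total welfare = 50 + 47 + 45 = 142

142


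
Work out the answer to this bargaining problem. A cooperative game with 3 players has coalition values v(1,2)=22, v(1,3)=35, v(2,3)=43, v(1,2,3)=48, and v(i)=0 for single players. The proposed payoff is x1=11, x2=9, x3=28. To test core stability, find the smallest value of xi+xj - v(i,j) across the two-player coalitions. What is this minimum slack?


Step 1: Slack for coalition (1,2): x1+x2 - v12 = 20 - 22 = -2
Step 2: Slack for coalition (1,3): x1+x3 - v13 = 39 - 35 = 4
Step 3: Slack for coalition (2,3): x2+x3 - v23 = 37 - 43 = -6
Step 4: Minimum slack = min(-2, 4, -6) = -6, attained by (2,3); coalition (2,3) can block (slack < 0), so the allocation is not in the core

-6


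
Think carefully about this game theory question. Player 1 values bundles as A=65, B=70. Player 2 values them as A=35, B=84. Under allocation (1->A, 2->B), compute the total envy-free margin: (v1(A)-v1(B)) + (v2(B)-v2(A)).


Step 1: Player 1's margin = v1(A) - v1(B) = 65 - 70 = -5
Step 2: Player 2's margin = v2(B) - v2(A) = 84 - 35 = 49
Step 3: Total margin = -5 + 49 = 44

44


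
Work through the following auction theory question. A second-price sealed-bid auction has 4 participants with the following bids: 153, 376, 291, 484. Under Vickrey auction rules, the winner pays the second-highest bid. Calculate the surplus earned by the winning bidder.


Step 1: Sort bids in descending order: 484, 376, 291, 153
Step 2: The winning bid is the highest: 484
Step 3: The payment equals the second-highest bid: 376
Step 4: Surplus = winner's bid - payment = 484 - 376 = 108

108


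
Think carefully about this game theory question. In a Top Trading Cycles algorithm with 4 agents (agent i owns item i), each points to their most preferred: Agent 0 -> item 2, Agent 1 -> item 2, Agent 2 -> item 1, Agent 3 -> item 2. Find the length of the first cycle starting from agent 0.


Step 1: Trace the pointer graph from agent 0: 0 -> 2 -> 1 -> 2
Step 2: A cycle is detected when we revisit agent 2
Step 3: The cycle is: 2 -> 1 -> 2
Step 4: Cycle length = 2

2


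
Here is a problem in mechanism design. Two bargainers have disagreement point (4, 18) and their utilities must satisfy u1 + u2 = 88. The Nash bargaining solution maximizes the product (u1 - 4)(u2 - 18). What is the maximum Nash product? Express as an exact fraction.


Step 1: The Nash solution splits surplus symmetrically above the disagreement point
Step 2: u1 = (total + d1 - d2)/2 = (88 + 4 - 18)/2 = 37
Step 3: u2 = (total - d1 + d2)/2 = (88 - 4 + 18)/2 = 51
Step 4: Nash product = (37 - 4) * (51 - 18)
Step 5: = 33 * 33 = 1089

1089


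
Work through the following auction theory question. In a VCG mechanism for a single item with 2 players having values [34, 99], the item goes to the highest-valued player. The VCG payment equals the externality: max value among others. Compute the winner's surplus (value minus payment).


Step 1: The winner is the agent with the highest value: agent 1 with value 99
Step 2: Values of other agents: [34]
Step 3: VCG payment = max of others' values = 34
Step 4: Surplus = 99 - 34 = 65

65


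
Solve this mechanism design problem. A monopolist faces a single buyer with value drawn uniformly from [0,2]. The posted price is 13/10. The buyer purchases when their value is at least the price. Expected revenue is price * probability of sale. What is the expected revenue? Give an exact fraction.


Step 1: Posted price r = 13/10, value support [0,2]
Step 2: P(v >= r) = (2 - 13/10)/2 = 7/20
Step 3: Expected revenue = r * P(v >= r) = 13/10 * 7/20
Step 4: Revenue = 91/200

91/200


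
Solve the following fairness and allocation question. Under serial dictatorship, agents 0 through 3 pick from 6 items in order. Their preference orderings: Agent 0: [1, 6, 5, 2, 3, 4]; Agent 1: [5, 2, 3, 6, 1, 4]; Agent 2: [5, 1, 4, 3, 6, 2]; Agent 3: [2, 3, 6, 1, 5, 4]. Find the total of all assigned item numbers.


Step 1: Agent 0 picks item 1
Step 2: Agent 1 picks item 5
Step 3: Agent 2 picks item 4
Step 4: Agent 3 picks item 2
Step 5: Sum = 1 + 5 + 4 + 2 = 12

12


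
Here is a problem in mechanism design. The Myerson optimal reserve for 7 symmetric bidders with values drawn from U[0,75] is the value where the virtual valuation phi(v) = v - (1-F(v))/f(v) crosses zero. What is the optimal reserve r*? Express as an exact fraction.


Step 1: For U[0,75], F(v) = v/75 and f(v) = 1/75
Step 2: phi(v) = v - (1 - v/75)/(1/75) = v - (75 - v) = 2v - 75
Step 3: Set phi(r*) = 0: 2r* - 75 = 0
Step 4: r* = 75/2 (the number of bidders n = 7 does not enter)

75/2


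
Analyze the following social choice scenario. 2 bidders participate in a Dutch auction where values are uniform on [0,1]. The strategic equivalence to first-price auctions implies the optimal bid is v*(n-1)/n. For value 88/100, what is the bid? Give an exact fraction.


Step 1: Dutch auctions are strategically equivalent to first-price auctions
Step 2: The equilibrium bid is b(v) = v*(n-1)/n
Step 3: b = 22/25 * 1/2
Step 4: b = 11/25

11/25


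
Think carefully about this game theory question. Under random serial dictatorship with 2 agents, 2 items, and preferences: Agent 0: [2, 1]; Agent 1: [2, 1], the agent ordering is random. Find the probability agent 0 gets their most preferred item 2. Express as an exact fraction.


Step 1: Agent 0 wants item 2
Step 2: There are 2 possible orderings of agents
Step 3: In 1 orderings, agent 0 gets item 2
Step 4: Probability = 1/2

1/2


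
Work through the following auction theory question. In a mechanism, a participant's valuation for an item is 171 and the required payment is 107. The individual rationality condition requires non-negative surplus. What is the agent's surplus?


Step 1: Surplus = value - payment = 171 - 107 = 64
Step 2: IR is satisfied (surplus >= 0)

64


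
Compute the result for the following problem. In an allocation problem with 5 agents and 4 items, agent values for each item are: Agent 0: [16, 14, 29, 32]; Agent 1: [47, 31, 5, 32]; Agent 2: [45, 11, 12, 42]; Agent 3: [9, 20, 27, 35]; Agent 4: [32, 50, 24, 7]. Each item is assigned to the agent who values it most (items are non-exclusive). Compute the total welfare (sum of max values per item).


Step 1: For each item, find the maximum value among all agents.
Step 2: Item 0 -> Agent 1 (value 47)
Step 3: Item 1 -> Agent 4 (value 50)
Step 4: Item 2 -> Agent 0 (value 29)
Step 5: Item 3 -> Agent 2 (value 42)
Step 6: Total welfare = 47 + 50 + 29 + 42 = 168

168


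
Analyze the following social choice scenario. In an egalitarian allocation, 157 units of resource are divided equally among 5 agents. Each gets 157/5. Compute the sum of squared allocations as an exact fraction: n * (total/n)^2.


Step 1: Each agent's share = 157/5
Step 2: Square of each share = (157/5)^2 = 24649/25
Step 3: Sum of squares = 5 * 24649/25 = 24649/5

24649/5


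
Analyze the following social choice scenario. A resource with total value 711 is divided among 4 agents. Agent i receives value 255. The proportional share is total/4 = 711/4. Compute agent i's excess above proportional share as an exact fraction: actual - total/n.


Step 1: Proportional share = 711/4
Step 2: Agent's actual allocation = 255
Step 3: Excess = 255 - 711/4 = 309/4

309/4


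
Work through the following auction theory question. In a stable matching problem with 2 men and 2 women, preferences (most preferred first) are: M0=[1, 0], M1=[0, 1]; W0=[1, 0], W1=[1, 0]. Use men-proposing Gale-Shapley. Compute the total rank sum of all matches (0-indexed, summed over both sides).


Step 1: Run Gale-Shapley (men propose, women hold best offer):
  M0 proposes to W1; she accepts
  M1 proposes to W0; she accepts
Step 2: Final matching: W0-M1, W1-M0
Step 3: 0-indexed ranks (man's rank of his match, then woman's): 0 + 0 + 0 + 1
Step 4: Total rank sum = 1

1


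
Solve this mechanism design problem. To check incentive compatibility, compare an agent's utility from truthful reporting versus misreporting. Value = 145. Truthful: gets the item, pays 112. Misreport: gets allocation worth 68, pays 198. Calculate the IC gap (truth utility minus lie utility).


Step 1: U(truth) = value - payment = 145 - 112 = 33
Step 2: U(lie) = allocation - payment = 68 - 198 = -130
Step 3: IC gap = 33 - (-130) = 163

163


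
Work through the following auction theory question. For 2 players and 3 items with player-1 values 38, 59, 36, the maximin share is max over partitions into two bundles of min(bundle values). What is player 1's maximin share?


Step 1: Item values = 38, 59, 36
Step 2: Enumerate all 2-bundle partitions and take the smaller bundle:
  Partition 1: {38} vs {59,36} -> bundles 38, 95; min = 38
  Partition 2: {59} vs {38,36} -> bundles 59, 74; min = 59
  Partition 3: {36} vs {38,59} -> bundles 36, 97; min = 36
Step 3: MMS = max(38, 59, 36) = 59

59


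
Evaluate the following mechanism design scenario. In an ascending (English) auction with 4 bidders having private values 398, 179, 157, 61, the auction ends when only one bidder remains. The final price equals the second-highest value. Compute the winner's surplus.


Step 1: Identify the highest value: 398
Step 2: Identify the second-highest value: 179
Step 3: The final price = second-highest value = 179
Step 4: Surplus = 398 - 179 = 219

219


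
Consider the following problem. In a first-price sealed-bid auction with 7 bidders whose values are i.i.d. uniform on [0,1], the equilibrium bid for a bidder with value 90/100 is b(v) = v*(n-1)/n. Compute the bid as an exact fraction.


Step 1: The symmetric BNE bidding function is b(v) = v * (n-1) / n
Step 2: Substitute v = 9/10 and n = 7
Step 3: b = 9/10 * 6/7
Step 4: b = 27/35

27/35


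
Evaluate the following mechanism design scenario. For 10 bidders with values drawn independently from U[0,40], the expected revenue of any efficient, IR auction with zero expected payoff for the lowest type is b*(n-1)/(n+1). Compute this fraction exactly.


Step 1: By Revenue Equivalence, expected revenue = b*(n-1)/(n+1)
Step 2: Substituting n = 10, b = 40
Step 3: Revenue = 40*(10-1)/(10+1) = 40*9/11
Step 4: Revenue = 360/11

360/11


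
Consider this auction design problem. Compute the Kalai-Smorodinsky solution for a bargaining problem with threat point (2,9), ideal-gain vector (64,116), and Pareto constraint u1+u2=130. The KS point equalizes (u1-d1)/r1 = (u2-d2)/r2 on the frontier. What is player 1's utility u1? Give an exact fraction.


Step 1: At the KS point, (u1-d1)/r1 = (u2-d2)/r2 = t and u1+u2 = 130
Step 2: u1 = d1 + r1*t and u2 = d2 + r2*t, so (d1 + r1*t) + (d2 + r2*t) = 130
Step 3: t = (130 - 2 - 9)/(64 + 116) = 119/180
Step 4: u1 = d1 + r1*t = 2 + 64 * 119/180 = 1994/45
Step 5: (Check: u2 = d2 + r2*t = 3856/45; u1+u2 = 1994/45 + 3856/45 = 130, on the frontier.)

1994/45


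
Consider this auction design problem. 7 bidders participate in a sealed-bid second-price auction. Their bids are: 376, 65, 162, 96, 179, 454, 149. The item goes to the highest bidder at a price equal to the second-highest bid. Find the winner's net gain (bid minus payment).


Step 1: Sort bids in descending order: 454, 376, 179, 162, 149, 96, 65
Step 2: The winning bid is the highest: 454
Step 3: The payment equals the second-highest bid: 376
Step 4: Surplus = winner's bid - payment = 454 - 376 = 78

78


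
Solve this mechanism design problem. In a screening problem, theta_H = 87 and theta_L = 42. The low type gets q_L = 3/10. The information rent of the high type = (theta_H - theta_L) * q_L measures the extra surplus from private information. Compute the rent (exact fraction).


Step 1: theta_H - theta_L = 87 - 42 = 45
Step 2: Information rent = (theta_H - theta_L) * q_L
Step 3: = 45 * 3/10
Step 4: = 27/2

27/2


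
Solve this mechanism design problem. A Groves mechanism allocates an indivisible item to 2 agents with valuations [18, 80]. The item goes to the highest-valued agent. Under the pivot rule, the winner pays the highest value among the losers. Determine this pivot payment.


Step 1: The efficient winner is agent 1 with value 80
Step 2: Other agents' values: [18]
Step 3: Pivot payment = max(others) = 18
Step 4: The winner pays 18

18


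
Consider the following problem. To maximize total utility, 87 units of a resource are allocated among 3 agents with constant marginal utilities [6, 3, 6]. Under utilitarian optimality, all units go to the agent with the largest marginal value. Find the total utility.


Step 1: The marginal utilities are [6, 3, 6]
Step 2: The highest marginal utility is 6
Step 3: All 87 units go to that agent
Step 4: Total utility = 6 * 87 = 522

522


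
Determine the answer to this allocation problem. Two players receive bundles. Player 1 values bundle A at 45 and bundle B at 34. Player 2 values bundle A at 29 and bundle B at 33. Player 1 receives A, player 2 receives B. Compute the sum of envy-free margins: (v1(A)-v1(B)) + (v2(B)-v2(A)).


Step 1: Player 1's margin = v1(A) - v1(B) = 45 - 34 = 11
Step 2: Player 2's margin = v2(B) - v2(A) = 33 - 29 = 4
Step 3: Total margin = 11 + 4 = 15

15


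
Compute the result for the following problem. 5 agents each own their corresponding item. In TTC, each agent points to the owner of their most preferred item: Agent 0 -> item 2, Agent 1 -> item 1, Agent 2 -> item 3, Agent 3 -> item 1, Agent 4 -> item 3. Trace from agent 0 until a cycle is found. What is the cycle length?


Step 1: Trace the pointer graph from agent 0: 0 -> 2 -> 3 -> 1 -> 1
Step 2: A cycle is detected when we revisit agent 1
Step 3: The cycle is: 1 -> 1
Step 4: Cycle length = 1

1


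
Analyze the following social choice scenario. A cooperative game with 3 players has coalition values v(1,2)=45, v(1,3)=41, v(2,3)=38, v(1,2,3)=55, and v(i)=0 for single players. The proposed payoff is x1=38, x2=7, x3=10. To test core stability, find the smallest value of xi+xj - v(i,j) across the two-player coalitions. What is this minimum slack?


Step 1: Slack for coalition (1,2): x1+x2 - v12 = 45 - 45 = 0
Step 2: Slack for coalition (1,3): x1+x3 - v13 = 48 - 41 = 7
Step 3: Slack for coalition (2,3): x2+x3 - v23 = 17 - 38 = -21
Step 4: Minimum slack = min(0, 7, -21) = -21, attained by (2,3); coalition (2,3) can block (slack < 0), so the allocation is not in the core

-21


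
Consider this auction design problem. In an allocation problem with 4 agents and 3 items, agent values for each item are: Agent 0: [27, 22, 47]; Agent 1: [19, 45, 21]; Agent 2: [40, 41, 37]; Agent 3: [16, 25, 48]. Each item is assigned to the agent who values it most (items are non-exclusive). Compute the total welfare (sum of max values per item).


Step 1: For each item, find the maximum value among all agents.
Step 2: Item 0 -> Agent 2 (value 40)
Step 3: Item 1 -> Agent 1 (value 45)
Step 4: Item 2 -> Agent 3 (value 48)
Step 5: Total welfare = 40 + 45 + 48 = 133

133


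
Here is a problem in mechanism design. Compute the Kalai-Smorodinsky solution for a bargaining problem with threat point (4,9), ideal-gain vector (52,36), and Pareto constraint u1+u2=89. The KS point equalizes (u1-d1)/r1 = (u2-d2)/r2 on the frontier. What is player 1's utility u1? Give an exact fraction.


Step 1: At the KS point, (u1-d1)/r1 = (u2-d2)/r2 = t and u1+u2 = 89
Step 2: u1 = d1 + r1*t and u2 = d2 + r2*t, so (d1 + r1*t) + (d2 + r2*t) = 89
Step 3: t = (89 - 4 - 9)/(52 + 36) = 76/88 = 19/22
Step 4: u1 = d1 + r1*t = 4 + 52 * 19/22 = 538/11
Step 5: (Check: u2 = d2 + r2*t = 441/11; u1+u2 = 538/11 + 441/11 = 89, on the frontier.)

538/11


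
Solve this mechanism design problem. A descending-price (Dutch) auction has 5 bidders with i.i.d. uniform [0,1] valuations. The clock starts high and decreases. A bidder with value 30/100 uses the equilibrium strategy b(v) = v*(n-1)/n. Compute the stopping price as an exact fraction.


Step 1: Dutch auctions are strategically equivalent to first-price auctions
Step 2: The equilibrium bid is b(v) = v*(n-1)/n
Step 3: b = 3/10 * 4/5
Step 4: b = 6/25

6/25


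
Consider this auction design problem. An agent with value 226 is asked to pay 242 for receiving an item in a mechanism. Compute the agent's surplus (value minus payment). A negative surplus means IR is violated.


Step 1: Surplus = value - payment = 226 - 242 = -16
Step 2: IR is violated (surplus < 0)

-16


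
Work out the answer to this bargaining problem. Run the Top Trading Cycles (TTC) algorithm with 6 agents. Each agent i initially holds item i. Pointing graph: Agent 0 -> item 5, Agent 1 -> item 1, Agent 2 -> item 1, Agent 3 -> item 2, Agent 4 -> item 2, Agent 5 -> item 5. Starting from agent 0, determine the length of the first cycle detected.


Step 1: Trace the pointer graph from agent 0: 0 -> 5 -> 5
Step 2: A cycle is detected when we revisit agent 5
Step 3: The cycle is: 5 -> 5
Step 4: Cycle length = 1

1


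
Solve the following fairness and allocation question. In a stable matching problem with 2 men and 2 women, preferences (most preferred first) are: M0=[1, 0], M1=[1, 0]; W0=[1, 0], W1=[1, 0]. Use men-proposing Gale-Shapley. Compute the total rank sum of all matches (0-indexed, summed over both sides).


Step 1: Run Gale-Shapley (men propose, women hold best offer):
  M0 proposes to W1; she accepts
  M1 proposes to W1; she switches from M0
  M0 proposes to W0; she accepts
Step 2: Final matching: W0-M0, W1-M1
Step 3: 0-indexed ranks (man's rank of his match, then woman's): 1 + 1 + 0 + 0
Step 4: Total rank sum = 2

2


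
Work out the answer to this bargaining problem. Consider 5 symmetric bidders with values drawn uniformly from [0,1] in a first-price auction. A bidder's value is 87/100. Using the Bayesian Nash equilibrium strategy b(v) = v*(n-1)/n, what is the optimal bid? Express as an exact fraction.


Step 1: The symmetric BNE bidding function is b(v) = v * (n-1) / n
Step 2: Substitute v = 87/100 and n = 5
Step 3: b = 87/100 * 4/5
Step 4: b = 87/125

87/125


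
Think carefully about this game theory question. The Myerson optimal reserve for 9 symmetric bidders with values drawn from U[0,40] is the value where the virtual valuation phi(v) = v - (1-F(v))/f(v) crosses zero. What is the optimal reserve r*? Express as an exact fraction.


Step 1: For U[0,40], F(v) = v/40 and f(v) = 1/40
Step 2: phi(v) = v - (1 - v/40)/(1/40) = v - (40 - v) = 2v - 40
Step 3: Set phi(r*) = 0: 2r* - 40 = 0
Step 4: r* = 40/2 = 20 (the number of bidders n = 9 does not enter)

20


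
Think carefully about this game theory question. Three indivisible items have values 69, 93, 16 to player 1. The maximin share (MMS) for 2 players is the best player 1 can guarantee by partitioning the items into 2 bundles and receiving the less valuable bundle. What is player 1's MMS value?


Step 1: Item values = 69, 93, 16
Step 2: Enumerate all 2-bundle partitions and take the smaller bundle:
  Partition 1: {69} vs {93,16} -> bundles 69, 109; min = 69
  Partition 2: {93} vs {69,16} -> bundles 93, 85; min = 85
  Partition 3: {16} vs {69,93} -> bundles 16, 162; min = 16
Step 3: MMS = max(69, 85, 16) = 85

85


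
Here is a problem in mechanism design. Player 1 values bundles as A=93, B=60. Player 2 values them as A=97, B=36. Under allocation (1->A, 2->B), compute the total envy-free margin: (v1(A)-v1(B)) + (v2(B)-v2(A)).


Step 1: Player 1's margin = v1(A) - v1(B) = 93 - 60 = 33
Step 2: Player 2's margin = v2(B) - v2(A) = 36 - 97 = -61
Step 3: Total margin = 33 + -61 = -28

-28


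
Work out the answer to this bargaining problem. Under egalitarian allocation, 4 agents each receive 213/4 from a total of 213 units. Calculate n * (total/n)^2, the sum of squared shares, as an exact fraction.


Step 1: Each agent's share = 213/4
Step 2: Square of each share = (213/4)^2 = 45369/16
Step 3: Sum of squares = 4 * 45369/16 = 45369/4

45369/4


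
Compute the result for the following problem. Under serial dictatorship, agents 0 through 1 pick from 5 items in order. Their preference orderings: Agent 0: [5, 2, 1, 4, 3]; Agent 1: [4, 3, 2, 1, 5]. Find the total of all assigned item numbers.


Step 1: Agent 0 picks item 5
Step 2: Agent 1 picks item 4
Step 3: Sum = 5 + 4 = 9

9


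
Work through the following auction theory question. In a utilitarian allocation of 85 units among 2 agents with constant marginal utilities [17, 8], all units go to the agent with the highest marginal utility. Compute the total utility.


Step 1: The marginal utilities are [17, 8]
Step 2: The highest marginal utility is 17
Step 3: All 85 units go to that agent
Step 4: Total utility = 17 * 85 = 1445

1445


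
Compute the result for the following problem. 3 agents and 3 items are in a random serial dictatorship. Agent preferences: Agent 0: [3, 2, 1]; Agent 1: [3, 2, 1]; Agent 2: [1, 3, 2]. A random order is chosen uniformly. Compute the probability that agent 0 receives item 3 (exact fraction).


Step 1: Agent 0 wants item 3
Step 2: There are 6 possible orderings of agents
Step 3: In 3 orderings, agent 0 gets item 3
Step 4: Probability = 3/6 = 1/2

1/2


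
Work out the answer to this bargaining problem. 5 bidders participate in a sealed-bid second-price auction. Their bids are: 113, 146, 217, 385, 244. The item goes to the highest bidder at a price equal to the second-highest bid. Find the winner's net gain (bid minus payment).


Step 1: Sort bids in descending order: 385, 244, 217, 146, 113
Step 2: The winning bid is the highest: 385
Step 3: The payment equals the second-highest bid: 244
Step 4: Surplus = winner's bid - payment = 385 - 244 = 141

141


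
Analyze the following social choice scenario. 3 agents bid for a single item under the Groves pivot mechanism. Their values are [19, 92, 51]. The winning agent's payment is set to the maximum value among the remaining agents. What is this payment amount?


Step 1: The efficient winner is agent 1 with value 92
Step 2: Other agents' values: [19, 51]
Step 3: Pivot payment = max(others) = 51
Step 4: The winner pays 51

51


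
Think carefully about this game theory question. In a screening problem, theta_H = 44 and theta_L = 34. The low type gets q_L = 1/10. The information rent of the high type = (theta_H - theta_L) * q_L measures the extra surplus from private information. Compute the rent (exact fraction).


Step 1: theta_H - theta_L = 44 - 34 = 10
Step 2: Information rent = (theta_H - theta_L) * q_L
Step 3: = 10 * 1/10
Step 4: = 1

1


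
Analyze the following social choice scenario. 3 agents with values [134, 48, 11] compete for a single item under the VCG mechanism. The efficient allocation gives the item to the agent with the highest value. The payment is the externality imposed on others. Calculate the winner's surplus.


Step 1: The winner is the agent with the highest value: agent 0 with value 134
Step 2: Values of other agents: [48, 11]
Step 3: VCG payment = max of others' values = 48
Step 4: Surplus = 134 - 48 = 86

86


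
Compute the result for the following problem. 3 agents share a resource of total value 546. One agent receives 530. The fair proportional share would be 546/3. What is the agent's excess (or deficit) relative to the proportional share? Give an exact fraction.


Step 1: Proportional share = 546/3 = 182
Step 2: Agent's actual allocation = 530
Step 3: Excess = 530 - 182 = 348

348


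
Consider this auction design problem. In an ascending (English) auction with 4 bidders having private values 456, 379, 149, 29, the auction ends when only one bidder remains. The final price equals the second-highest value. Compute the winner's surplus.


Step 1: Identify the highest value: 456
Step 2: Identify the second-highest value: 379
Step 3: The final price = second-highest value = 379
Step 4: Surplus = 456 - 379 = 77

77


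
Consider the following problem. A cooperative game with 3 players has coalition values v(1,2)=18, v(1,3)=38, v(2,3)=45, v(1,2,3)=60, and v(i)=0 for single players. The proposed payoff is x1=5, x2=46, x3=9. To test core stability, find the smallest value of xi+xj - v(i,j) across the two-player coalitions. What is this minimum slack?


Step 1: Slack for coalition (1,2): x1+x2 - v12 = 51 - 18 = 33
Step 2: Slack for coalition (1,3): x1+x3 - v13 = 14 - 38 = -24
Step 3: Slack for coalition (2,3): x2+x3 - v23 = 55 - 45 = 10
Step 4: Minimum slack = min(33, -24, 10) = -24, attained by (1,3); coalition (1,3) can block (slack < 0), so the allocation is not in the core

-24


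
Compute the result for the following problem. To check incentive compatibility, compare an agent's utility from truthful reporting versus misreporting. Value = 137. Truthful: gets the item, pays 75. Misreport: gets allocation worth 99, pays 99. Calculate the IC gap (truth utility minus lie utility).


Step 1: U(truth) = value - payment = 137 - 75 = 62
Step 2: U(lie) = allocation - payment = 99 - 99 = 0
Step 3: IC gap = 62 - 0 = 62

62


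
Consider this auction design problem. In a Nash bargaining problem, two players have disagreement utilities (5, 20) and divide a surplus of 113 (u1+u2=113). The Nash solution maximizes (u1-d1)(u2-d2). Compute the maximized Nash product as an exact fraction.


Step 1: The Nash solution splits surplus symmetrically above the disagreement point
Step 2: u1 = (total + d1 - d2)/2 = (113 + 5 - 20)/2 = 49
Step 3: u2 = (total - d1 + d2)/2 = (113 - 5 + 20)/2 = 64
Step 4: Nash product = (49 - 5) * (64 - 20)
Step 5: = 44 * 44 = 1936

1936


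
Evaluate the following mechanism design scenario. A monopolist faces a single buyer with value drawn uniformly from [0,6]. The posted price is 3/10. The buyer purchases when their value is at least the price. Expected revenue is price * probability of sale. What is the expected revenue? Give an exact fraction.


Step 1: Posted price r = 3/10, value support [0,6]
Step 2: P(v >= r) = (6 - 3/10)/6 = 19/20
Step 3: Expected revenue = r * P(v >= r) = 3/10 * 19/20
Step 4: Revenue = 57/200

57/200
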